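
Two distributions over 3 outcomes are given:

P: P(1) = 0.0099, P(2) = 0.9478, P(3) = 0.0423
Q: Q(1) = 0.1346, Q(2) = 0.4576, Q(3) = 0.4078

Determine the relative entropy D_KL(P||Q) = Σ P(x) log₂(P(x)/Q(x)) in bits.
0.8201 bits

D_KL(P||Q) = Σ P(x) log₂(P(x)/Q(x))

Computing term by term:
  P(1)·log₂(P(1)/Q(1)) = 0.0099·log₂(0.0099/0.1346) = -0.03727
  P(2)·log₂(P(2)/Q(2)) = 0.9478·log₂(0.9478/0.4576) = 0.99566
  P(3)·log₂(P(3)/Q(3)) = 0.0423·log₂(0.0423/0.4078) = -0.13828

D_KL(P||Q) = -0.03727 + 0.99566 - 0.13828 = 0.82011 ≈ 0.8201 bits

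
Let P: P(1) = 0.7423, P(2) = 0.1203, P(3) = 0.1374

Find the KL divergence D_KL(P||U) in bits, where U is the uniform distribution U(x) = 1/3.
0.5048 bits

U(i) = 1/3 for all i

D_KL(P||U) = Σ P(x) log₂(P(x) / (1/3))
           = Σ P(x) log₂(P(x)) + log₂(3)
           = log₂(3) - H(P)

H(P) = -Σ P(x) log₂(P(x)):
  -P(1)·log₂(P(1)) = -(0.7423)·log₂(0.7423) = 0.31913
  -P(2)·log₂(P(2)) = -(0.1203)·log₂(0.1203) = 0.36755
  -P(3)·log₂(P(3)) = -(0.1374)·log₂(0.1374) = 0.39345
H(P) = 0.31913 + 0.36755 + 0.39345 = 1.08013 bits

log₂(3) = 1.58496 bits

D_KL(P||U) = 1.58496 - 1.08013 = 0.50483 ≈ 0.5048 bits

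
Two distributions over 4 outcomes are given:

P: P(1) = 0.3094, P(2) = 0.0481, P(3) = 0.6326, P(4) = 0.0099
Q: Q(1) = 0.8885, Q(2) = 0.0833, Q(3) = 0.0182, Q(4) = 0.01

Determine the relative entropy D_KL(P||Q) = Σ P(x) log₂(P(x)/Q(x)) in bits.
2.7293 bits

D_KL(P||Q) = Σ P(x) log₂(P(x)/Q(x))

Computing term by term:
  P(1)·log₂(P(1)/Q(1)) = 0.3094·log₂(0.3094/0.8885) = -0.47088
  P(2)·log₂(P(2)/Q(2)) = 0.0481·log₂(0.0481/0.0833) = -0.03811
  P(3)·log₂(P(3)/Q(3)) = 0.6326·log₂(0.6326/0.0182) = 3.23846
  P(4)·log₂(P(4)/Q(4)) = 0.0099·log₂(0.0099/0.01) = -0.00014

D_KL(P||Q) = -0.47088 - 0.03811 + 3.23846 - 0.00014 = 2.72933 ≈ 2.7293 bits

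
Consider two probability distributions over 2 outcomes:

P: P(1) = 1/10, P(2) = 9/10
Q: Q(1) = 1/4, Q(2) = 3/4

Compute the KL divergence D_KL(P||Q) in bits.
0.1045 bits

D_KL(P||Q) = Σ P(x) log₂(P(x)/Q(x))

Computing term by term:
  P(1)·log₂(P(1)/Q(1)) = (1/10)·log₂((1/10)/(1/4)) = -0.13219
  P(2)·log₂(P(2)/Q(2)) = (9/10)·log₂((9/10)/(3/4)) = 0.23673

D_KL(P||Q) = -0.13219 + 0.23673 = 0.10454 ≈ 0.1045 bits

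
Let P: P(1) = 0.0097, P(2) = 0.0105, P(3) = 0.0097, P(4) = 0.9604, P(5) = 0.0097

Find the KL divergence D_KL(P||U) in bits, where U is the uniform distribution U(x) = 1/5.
2.0023 bits

U(i) = 1/5 for all i

D_KL(P||U) = Σ P(x) log₂(P(x) / (1/5))
           = Σ P(x) log₂(P(x)) + log₂(5)
           = log₂(5) - H(P)

H(P) = -Σ P(x) log₂(P(x)):
  -P(1)·log₂(P(1)) = -(0.0097)·log₂(0.0097) = 0.06487
  -P(2)·log₂(P(2)) = -(0.0105)·log₂(0.0105) = 0.06902
  -P(3)·log₂(P(3)) = -(0.0097)·log₂(0.0097) = 0.06487
  -P(4)·log₂(P(4)) = -(0.9604)·log₂(0.9604) = 0.05598
  -P(5)·log₂(P(5)) = -(0.0097)·log₂(0.0097) = 0.06487
H(P) = 0.06487 + 0.06902 + 0.06487 + 0.05598 + 0.06487 = 0.31961 bits

log₂(5) = 2.32193 bits

D_KL(P||U) = 2.32193 - 0.31961 = 2.00232 ≈ 2.0023 bits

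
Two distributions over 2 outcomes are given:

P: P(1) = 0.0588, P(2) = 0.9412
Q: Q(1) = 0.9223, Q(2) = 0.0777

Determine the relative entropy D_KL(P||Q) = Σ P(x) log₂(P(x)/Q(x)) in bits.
3.1534 bits

D_KL(P||Q) = Σ P(x) log₂(P(x)/Q(x))

Computing term by term:
  P(1)·log₂(P(1)/Q(1)) = 0.0588·log₂(0.0588/0.9223) = -0.23352
  P(2)·log₂(P(2)/Q(2)) = 0.9412·log₂(0.9412/0.0777) = 3.38692

D_KL(P||Q) = -0.23352 + 3.38692 = 3.15340 ≈ 3.1534 bits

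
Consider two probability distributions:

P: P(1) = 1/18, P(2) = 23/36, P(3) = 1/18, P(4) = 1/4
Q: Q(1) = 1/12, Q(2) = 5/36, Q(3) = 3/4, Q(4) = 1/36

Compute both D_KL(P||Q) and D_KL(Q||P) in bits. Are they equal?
D_KL(P||Q) = 1.9580 bits, D_KL(Q||P) = 2.4711 bits. No, they are not equal.

D_KL(P||Q) = Σ P(x) log₂(P(x)/Q(x))

Computing term by term:
  P(1)·log₂(P(1)/Q(1)) = (1/18)·log₂((1/18)/(1/12)) = -0.03250
  P(2)·log₂(P(2)/Q(2)) = (23/36)·log₂((23/36)/(5/36)) = 1.40660
  P(3)·log₂(P(3)/Q(3)) = (1/18)·log₂((1/18)/(3/4)) = -0.20860
  P(4)·log₂(P(4)/Q(4)) = (1/4)·log₂((1/4)/(1/36)) = 0.79248

D_KL(P||Q) = -0.03250 + 1.40660 - 0.20860 + 0.79248 = 1.95798 ≈ 1.9580 bits

D_KL(Q||P) = Σ Q(x) log₂(Q(x)/P(x))

Computing term by term:
  Q(1)·log₂(Q(1)/P(1)) = (1/12)·log₂((1/12)/(1/18)) = 0.04875
  Q(2)·log₂(Q(2)/P(2)) = (5/36)·log₂((5/36)/(23/36)) = -0.30578
  Q(3)·log₂(Q(3)/P(3)) = (3/4)·log₂((3/4)/(1/18)) = 2.81617
  Q(4)·log₂(Q(4)/P(4)) = (1/36)·log₂((1/36)/(1/4)) = -0.08805

D_KL(Q||P) = 0.04875 - 0.30578 + 2.81617 - 0.08805 = 2.47109 ≈ 2.4711 bits

These are NOT equal (difference: 0.5131 bits). KL divergence is asymmetric: D_KL(P||Q) ≠ D_KL(Q||P) in general.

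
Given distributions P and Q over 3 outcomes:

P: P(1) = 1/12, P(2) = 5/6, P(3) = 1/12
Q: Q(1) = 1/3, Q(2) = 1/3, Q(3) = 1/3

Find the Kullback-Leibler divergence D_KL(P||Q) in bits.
0.7683 bits

D_KL(P||Q) = Σ P(x) log₂(P(x)/Q(x))

Computing term by term:
  P(1)·log₂(P(1)/Q(1)) = (1/12)·log₂((1/12)/(1/3)) = -0.16667
  P(2)·log₂(P(2)/Q(2)) = (5/6)·log₂((5/6)/(1/3)) = 1.10161
  P(3)·log₂(P(3)/Q(3)) = (1/12)·log₂((1/12)/(1/3)) = -0.16667

D_KL(P||Q) = -0.16667 + 1.10161 - 0.16667 = 0.76827 ≈ 0.7683 bits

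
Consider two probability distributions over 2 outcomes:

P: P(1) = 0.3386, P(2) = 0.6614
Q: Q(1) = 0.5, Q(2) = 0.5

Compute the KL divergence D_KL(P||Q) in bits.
0.0765 bits

D_KL(P||Q) = Σ P(x) log₂(P(x)/Q(x))

Computing term by term:
  P(1)·log₂(P(1)/Q(1)) = 0.3386·log₂(0.3386/0.5) = -0.19041
  P(2)·log₂(P(2)/Q(2)) = 0.6614·log₂(0.6614/0.5) = 0.26694

D_KL(P||Q) = -0.19041 + 0.26694 = 0.07653 ≈ 0.0765 bits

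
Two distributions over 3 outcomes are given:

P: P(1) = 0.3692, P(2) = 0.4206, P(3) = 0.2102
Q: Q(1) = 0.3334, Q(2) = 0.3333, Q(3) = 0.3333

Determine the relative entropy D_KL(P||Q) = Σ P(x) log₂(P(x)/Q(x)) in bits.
0.0557 bits

D_KL(P||Q) = Σ P(x) log₂(P(x)/Q(x))

Computing term by term:
  P(1)·log₂(P(1)/Q(1)) = 0.3692·log₂(0.3692/0.3334) = 0.05433
  P(2)·log₂(P(2)/Q(2)) = 0.4206·log₂(0.4206/0.3333) = 0.14116
  P(3)·log₂(P(3)/Q(3)) = 0.2102·log₂(0.2102/0.3333) = -0.13980

D_KL(P||Q) = 0.05433 + 0.14116 - 0.13980 = 0.05569 ≈ 0.0557 bits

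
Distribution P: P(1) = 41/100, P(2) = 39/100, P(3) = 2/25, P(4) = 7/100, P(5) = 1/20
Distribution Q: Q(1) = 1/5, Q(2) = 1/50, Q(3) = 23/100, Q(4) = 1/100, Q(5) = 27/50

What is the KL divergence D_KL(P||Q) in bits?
1.9989 bits

D_KL(P||Q) = Σ P(x) log₂(P(x)/Q(x))

Computing term by term:
  P(1)·log₂(P(1)/Q(1)) = (41/100)·log₂((41/100)/(1/5)) = 0.42461
  P(2)·log₂(P(2)/Q(2)) = (39/100)·log₂((39/100)/(1/50)) = 1.67131
  P(3)·log₂(P(3)/Q(3)) = (2/25)·log₂((2/25)/(23/100)) = -0.12188
  P(4)·log₂(P(4)/Q(4)) = (7/100)·log₂((7/100)/(1/100)) = 0.19651
  P(5)·log₂(P(5)/Q(5)) = (1/20)·log₂((1/20)/(27/50)) = -0.17165

D_KL(P||Q) = 0.42461 + 1.67131 - 0.12188 + 0.19651 - 0.17165 = 1.99890 ≈ 1.9989 bits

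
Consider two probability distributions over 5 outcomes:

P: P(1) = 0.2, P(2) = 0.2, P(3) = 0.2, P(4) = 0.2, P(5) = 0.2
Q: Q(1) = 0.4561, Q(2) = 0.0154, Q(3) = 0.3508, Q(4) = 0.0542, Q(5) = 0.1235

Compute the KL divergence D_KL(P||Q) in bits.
0.8556 bits

D_KL(P||Q) = Σ P(x) log₂(P(x)/Q(x))

Computing term by term:
  P(1)·log₂(P(1)/Q(1)) = 0.2·log₂(0.2/0.4561) = -0.23787
  P(2)·log₂(P(2)/Q(2)) = 0.2·log₂(0.2/0.0154) = 0.73980
  P(3)·log₂(P(3)/Q(3)) = 0.2·log₂(0.2/0.3508) = -0.16213
  P(4)·log₂(P(4)/Q(4)) = 0.2·log₂(0.2/0.0542) = 0.37673
  P(5)·log₂(P(5)/Q(5)) = 0.2·log₂(0.2/0.1235) = 0.13910

D_KL(P||Q) = -0.23787 + 0.73980 - 0.16213 + 0.37673 + 0.13910 = 0.85563 ≈ 0.8556 bits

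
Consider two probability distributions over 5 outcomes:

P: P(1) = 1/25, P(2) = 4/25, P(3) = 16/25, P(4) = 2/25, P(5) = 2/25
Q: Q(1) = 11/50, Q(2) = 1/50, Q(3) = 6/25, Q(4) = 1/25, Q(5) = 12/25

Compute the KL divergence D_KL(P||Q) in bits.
1.1604 bits

D_KL(P||Q) = Σ P(x) log₂(P(x)/Q(x))

Computing term by term:
  P(1)·log₂(P(1)/Q(1)) = (1/25)·log₂((1/25)/(11/50)) = -0.09838
  P(2)·log₂(P(2)/Q(2)) = (4/25)·log₂((4/25)/(1/50)) = 0.48000
  P(3)·log₂(P(3)/Q(3)) = (16/25)·log₂((16/25)/(6/25)) = 0.90562
  P(4)·log₂(P(4)/Q(4)) = (2/25)·log₂((2/25)/(1/25)) = 0.08000
  P(5)·log₂(P(5)/Q(5)) = (2/25)·log₂((2/25)/(12/25)) = -0.20680

D_KL(P||Q) = -0.09838 + 0.48000 + 0.90562 + 0.08000 - 0.20680 = 1.16044 ≈ 1.1604 bits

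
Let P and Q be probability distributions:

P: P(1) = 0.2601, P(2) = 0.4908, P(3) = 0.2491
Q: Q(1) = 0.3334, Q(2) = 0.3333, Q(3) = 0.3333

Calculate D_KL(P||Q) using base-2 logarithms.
0.0762 bits

D_KL(P||Q) = Σ P(x) log₂(P(x)/Q(x))

Computing term by term:
  P(1)·log₂(P(1)/Q(1)) = 0.2601·log₂(0.2601/0.3334) = -0.09316
  P(2)·log₂(P(2)/Q(2)) = 0.4908·log₂(0.4908/0.3333) = 0.27402
  P(3)·log₂(P(3)/Q(3)) = 0.2491·log₂(0.2491/0.3333) = -0.10465

D_KL(P||Q) = -0.09316 + 0.27402 - 0.10465 = 0.07621 ≈ 0.0762 bits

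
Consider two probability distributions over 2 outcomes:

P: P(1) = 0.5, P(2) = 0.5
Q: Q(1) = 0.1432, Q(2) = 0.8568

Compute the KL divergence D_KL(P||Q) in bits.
0.5134 bits

D_KL(P||Q) = Σ P(x) log₂(P(x)/Q(x))

Computing term by term:
  P(1)·log₂(P(1)/Q(1)) = 0.5·log₂(0.5/0.1432) = 0.90195
  P(2)·log₂(P(2)/Q(2)) = 0.5·log₂(0.5/0.8568) = -0.38852

D_KL(P||Q) = 0.90195 - 0.38852 = 0.51343 ≈ 0.5134 bits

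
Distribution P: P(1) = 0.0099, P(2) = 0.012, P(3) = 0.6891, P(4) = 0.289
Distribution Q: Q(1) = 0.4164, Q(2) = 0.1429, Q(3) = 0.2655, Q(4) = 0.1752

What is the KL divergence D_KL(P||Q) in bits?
1.0606 bits

D_KL(P||Q) = Σ P(x) log₂(P(x)/Q(x))

Computing term by term:
  P(1)·log₂(P(1)/Q(1)) = 0.0099·log₂(0.0099/0.4164) = -0.05340
  P(2)·log₂(P(2)/Q(2)) = 0.012·log₂(0.012/0.1429) = -0.04289
  P(3)·log₂(P(3)/Q(3)) = 0.6891·log₂(0.6891/0.2655) = 0.94820
  P(4)·log₂(P(4)/Q(4)) = 0.289·log₂(0.289/0.1752) = 0.20868

D_KL(P||Q) = -0.05340 - 0.04289 + 0.94820 + 0.20868 = 1.06059 ≈ 1.0606 bits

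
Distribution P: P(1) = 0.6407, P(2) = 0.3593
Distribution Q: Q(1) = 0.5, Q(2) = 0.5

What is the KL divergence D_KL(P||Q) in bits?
0.0579 bits

D_KL(P||Q) = Σ P(x) log₂(P(x)/Q(x))

Computing term by term:
  P(1)·log₂(P(1)/Q(1)) = 0.6407·log₂(0.6407/0.5) = 0.22919
  P(2)·log₂(P(2)/Q(2)) = 0.3593·log₂(0.3593/0.5) = -0.17129

D_KL(P||Q) = 0.22919 - 0.17129 = 0.05790 ≈ 0.0579 bits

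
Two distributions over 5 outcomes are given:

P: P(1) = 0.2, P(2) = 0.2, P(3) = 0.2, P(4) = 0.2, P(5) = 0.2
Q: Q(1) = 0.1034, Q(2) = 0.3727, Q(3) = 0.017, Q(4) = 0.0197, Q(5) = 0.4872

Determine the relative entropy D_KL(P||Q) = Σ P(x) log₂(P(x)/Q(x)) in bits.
1.1339 bits

D_KL(P||Q) = Σ P(x) log₂(P(x)/Q(x))

Computing term by term:
  P(1)·log₂(P(1)/Q(1)) = 0.2·log₂(0.2/0.1034) = 0.19035
  P(2)·log₂(P(2)/Q(2)) = 0.2·log₂(0.2/0.3727) = -0.17960
  P(3)·log₂(P(3)/Q(3)) = 0.2·log₂(0.2/0.017) = 0.71128
  P(4)·log₂(P(4)/Q(4)) = 0.2·log₂(0.2/0.0197) = 0.66875
  P(5)·log₂(P(5)/Q(5)) = 0.2·log₂(0.2/0.4872) = -0.25690

D_KL(P||Q) = 0.19035 - 0.17960 + 0.71128 + 0.66875 - 0.25690 = 1.13388 ≈ 1.1339 bits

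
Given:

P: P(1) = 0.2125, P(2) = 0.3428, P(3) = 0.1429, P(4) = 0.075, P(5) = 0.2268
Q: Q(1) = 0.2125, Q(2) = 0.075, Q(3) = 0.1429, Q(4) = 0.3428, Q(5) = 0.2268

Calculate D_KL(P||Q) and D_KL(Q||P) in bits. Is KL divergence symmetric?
D_KL(P||Q) = 0.5871 bits, D_KL(Q||P) = 0.5871 bits. The two values coincide for this particular pair, but no — KL divergence is not symmetric in general.

D_KL(P||Q) = Σ P(x) log₂(P(x)/Q(x))

Computing term by term:
  P(1)·log₂(P(1)/Q(1)) = 0.2125·log₂(0.2125/0.2125) = 0.00000
  P(2)·log₂(P(2)/Q(2)) = 0.3428·log₂(0.3428/0.075) = 0.75156
  P(3)·log₂(P(3)/Q(3)) = 0.1429·log₂(0.1429/0.1429) = 0.00000
  P(4)·log₂(P(4)/Q(4)) = 0.075·log₂(0.075/0.3428) = -0.16443
  P(5)·log₂(P(5)/Q(5)) = 0.2268·log₂(0.2268/0.2268) = 0.00000

D_KL(P||Q) = 0.00000 + 0.75156 + 0.00000 - 0.16443 + 0.00000 = 0.58713 ≈ 0.5871 bits

D_KL(Q||P) = Σ Q(x) log₂(Q(x)/P(x))

Computing term by term:
  Q(1)·log₂(Q(1)/P(1)) = 0.2125·log₂(0.2125/0.2125) = 0.00000
  Q(2)·log₂(Q(2)/P(2)) = 0.075·log₂(0.075/0.3428) = -0.16443
  Q(3)·log₂(Q(3)/P(3)) = 0.1429·log₂(0.1429/0.1429) = 0.00000
  Q(4)·log₂(Q(4)/P(4)) = 0.3428·log₂(0.3428/0.075) = 0.75156
  Q(5)·log₂(Q(5)/P(5)) = 0.2268·log₂(0.2268/0.2268) = 0.00000

D_KL(Q||P) = 0.00000 - 0.16443 + 0.00000 + 0.75156 + 0.00000 = 0.58713 ≈ 0.5871 bits

These ARE equal here. Q is P with outcomes relabeled (Q(2) = P(4), Q(4) = P(2)) by a relabeling that is its own inverse, so the two sums contain exactly the same terms in a different order. This is a special case — KL divergence is not symmetric in general: D_KL(P||Q) ≠ D_KL(Q||P) for most P, Q.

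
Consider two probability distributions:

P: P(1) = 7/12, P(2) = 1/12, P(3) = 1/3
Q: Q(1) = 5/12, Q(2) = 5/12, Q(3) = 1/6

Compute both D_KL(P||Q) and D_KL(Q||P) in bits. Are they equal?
D_KL(P||Q) = 0.4230 bits, D_KL(Q||P) = 0.5985 bits. No, they are not equal.

D_KL(P||Q) = Σ P(x) log₂(P(x)/Q(x))

Computing term by term:
  P(1)·log₂(P(1)/Q(1)) = (7/12)·log₂((7/12)/(5/12)) = 0.28317
  P(2)·log₂(P(2)/Q(2)) = (1/12)·log₂((1/12)/(5/12)) = -0.19349
  P(3)·log₂(P(3)/Q(3)) = (1/3)·log₂((1/3)/(1/6)) = 0.33333

D_KL(P||Q) = 0.28317 - 0.19349 + 0.33333 = 0.42301 ≈ 0.4230 bits

D_KL(Q||P) = Σ Q(x) log₂(Q(x)/P(x))

Computing term by term:
  Q(1)·log₂(Q(1)/P(1)) = (5/12)·log₂((5/12)/(7/12)) = -0.20226
  Q(2)·log₂(Q(2)/P(2)) = (5/12)·log₂((5/12)/(1/12)) = 0.96747
  Q(3)·log₂(Q(3)/P(3)) = (1/6)·log₂((1/6)/(1/3)) = -0.16667

D_KL(Q||P) = -0.20226 + 0.96747 - 0.16667 = 0.59854 ≈ 0.5985 bits

These are NOT equal (difference: 0.1755 bits). KL divergence is asymmetric: D_KL(P||Q) ≠ D_KL(Q||P) in general.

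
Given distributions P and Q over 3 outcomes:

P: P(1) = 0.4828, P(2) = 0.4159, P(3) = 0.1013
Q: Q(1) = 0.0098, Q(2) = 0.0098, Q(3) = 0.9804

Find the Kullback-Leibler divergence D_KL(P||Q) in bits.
4.6317 bits

D_KL(P||Q) = Σ P(x) log₂(P(x)/Q(x))

Computing term by term:
  P(1)·log₂(P(1)/Q(1)) = 0.4828·log₂(0.4828/0.0098) = 2.71454
  P(2)·log₂(P(2)/Q(2)) = 0.4159·log₂(0.4159/0.0098) = 2.24890
  P(3)·log₂(P(3)/Q(3)) = 0.1013·log₂(0.1013/0.9804) = -0.33173

D_KL(P||Q) = 2.71454 + 2.24890 - 0.33173 = 4.63171 ≈ 4.6317 bits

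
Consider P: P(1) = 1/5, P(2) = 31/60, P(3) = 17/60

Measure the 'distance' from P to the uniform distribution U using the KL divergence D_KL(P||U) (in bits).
0.1128 bits

U(i) = 1/3 for all i

D_KL(P||U) = Σ P(x) log₂(P(x) / (1/3))
           = Σ P(x) log₂(P(x)) + log₂(3)
           = log₂(3) - H(P)

H(P) = -Σ P(x) log₂(P(x)):
  -P(1)·log₂(P(1)) = -(1/5)·log₂(1/5) = 0.46439
  -P(2)·log₂(P(2)) = -(31/60)·log₂(31/60) = 0.49223
  -P(3)·log₂(P(3)) = -(17/60)·log₂(17/60) = 0.51550
H(P) = 0.46439 + 0.49223 + 0.51550 = 1.47212 bits

log₂(3) = 1.58496 bits

D_KL(P||U) = 1.58496 - 1.47212 = 0.11284 ≈ 0.1128 bits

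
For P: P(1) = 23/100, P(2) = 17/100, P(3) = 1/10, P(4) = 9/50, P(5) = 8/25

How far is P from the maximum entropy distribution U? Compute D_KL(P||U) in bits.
0.0961 bits

U(i) = 1/5 for all i

D_KL(P||U) = Σ P(x) log₂(P(x) / (1/5))
           = Σ P(x) log₂(P(x)) + log₂(5)
           = log₂(5) - H(P)

H(P) = -Σ P(x) log₂(P(x)):
  -P(1)·log₂(P(1)) = -(23/100)·log₂(23/100) = 0.48767
  -P(2)·log₂(P(2)) = -(17/100)·log₂(17/100) = 0.43459
  -P(3)·log₂(P(3)) = -(1/10)·log₂(1/10) = 0.33219
  -P(4)·log₂(P(4)) = -(9/50)·log₂(9/50) = 0.44531
  -P(5)·log₂(P(5)) = -(8/25)·log₂(8/25) = 0.52603
H(P) = 0.48767 + 0.43459 + 0.33219 + 0.44531 + 0.52603 = 2.22579 bits

log₂(5) = 2.32193 bits

D_KL(P||U) = 2.32193 - 2.22579 = 0.09614 ≈ 0.0961 bits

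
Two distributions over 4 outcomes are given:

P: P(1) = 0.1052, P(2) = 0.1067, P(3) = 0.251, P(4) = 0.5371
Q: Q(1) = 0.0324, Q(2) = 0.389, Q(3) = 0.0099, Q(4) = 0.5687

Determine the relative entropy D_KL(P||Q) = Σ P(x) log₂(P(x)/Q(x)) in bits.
1.1060 bits

D_KL(P||Q) = Σ P(x) log₂(P(x)/Q(x))

Computing term by term:
  P(1)·log₂(P(1)/Q(1)) = 0.1052·log₂(0.1052/0.0324) = 0.17874
  P(2)·log₂(P(2)/Q(2)) = 0.1067·log₂(0.1067/0.389) = -0.19912
  P(3)·log₂(P(3)/Q(3)) = 0.251·log₂(0.251/0.0099) = 1.17069
  P(4)·log₂(P(4)/Q(4)) = 0.5371·log₂(0.5371/0.5687) = -0.04430

D_KL(P||Q) = 0.17874 - 0.19912 + 1.17069 - 0.04430 = 1.10601 ≈ 1.1060 bits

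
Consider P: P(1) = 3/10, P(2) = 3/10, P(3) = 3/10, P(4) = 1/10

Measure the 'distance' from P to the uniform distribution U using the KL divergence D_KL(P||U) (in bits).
0.1045 bits

U(i) = 1/4 for all i

D_KL(P||U) = Σ P(x) log₂(P(x) / (1/4))
           = Σ P(x) log₂(P(x)) + log₂(4)
           = log₂(4) - H(P)

H(P) = -Σ P(x) log₂(P(x)):
  -P(1)·log₂(P(1)) = -(3/10)·log₂(3/10) = 0.52109
  -P(2)·log₂(P(2)) = -(3/10)·log₂(3/10) = 0.52109
  -P(3)·log₂(P(3)) = -(3/10)·log₂(3/10) = 0.52109
  -P(4)·log₂(P(4)) = -(1/10)·log₂(1/10) = 0.33219
H(P) = 0.52109 + 0.52109 + 0.52109 + 0.33219 = 1.89546 bits

log₂(4) = 2.00000 bits

D_KL(P||U) = 2.00000 - 1.89546 = 0.10454 ≈ 0.1045 bits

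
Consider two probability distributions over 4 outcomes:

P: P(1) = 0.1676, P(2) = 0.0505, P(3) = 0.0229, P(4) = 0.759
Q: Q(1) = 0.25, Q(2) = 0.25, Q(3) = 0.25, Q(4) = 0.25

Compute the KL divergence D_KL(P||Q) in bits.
0.9239 bits

D_KL(P||Q) = Σ P(x) log₂(P(x)/Q(x))

Computing term by term:
  P(1)·log₂(P(1)/Q(1)) = 0.1676·log₂(0.1676/0.25) = -0.09669
  P(2)·log₂(P(2)/Q(2)) = 0.0505·log₂(0.0505/0.25) = -0.11653
  P(3)·log₂(P(3)/Q(3)) = 0.0229·log₂(0.0229/0.25) = -0.07897
  P(4)·log₂(P(4)/Q(4)) = 0.759·log₂(0.759/0.25) = 1.21605

D_KL(P||Q) = -0.09669 - 0.11653 - 0.07897 + 1.21605 = 0.92386 ≈ 0.9239 bits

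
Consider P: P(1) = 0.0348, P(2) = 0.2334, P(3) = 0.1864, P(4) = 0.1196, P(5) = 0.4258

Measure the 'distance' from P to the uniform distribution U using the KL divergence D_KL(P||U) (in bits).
0.3207 bits

U(i) = 1/5 for all i

D_KL(P||U) = Σ P(x) log₂(P(x) / (1/5))
           = Σ P(x) log₂(P(x)) + log₂(5)
           = log₂(5) - H(P)

H(P) = -Σ P(x) log₂(P(x)):
  -P(1)·log₂(P(1)) = -(0.0348)·log₂(0.0348) = 0.16860
  -P(2)·log₂(P(2)) = -(0.2334)·log₂(0.2334) = 0.48994
  -P(3)·log₂(P(3)) = -(0.1864)·log₂(0.1864) = 0.45175
  -P(4)·log₂(P(4)) = -(0.1196)·log₂(0.1196) = 0.36642
  -P(5)·log₂(P(5)) = -(0.4258)·log₂(0.4258) = 0.52448
H(P) = 0.16860 + 0.48994 + 0.45175 + 0.36642 + 0.52448 = 2.00119 bits

log₂(5) = 2.32193 bits

D_KL(P||U) = 2.32193 - 2.00119 = 0.32074 ≈ 0.3207 bits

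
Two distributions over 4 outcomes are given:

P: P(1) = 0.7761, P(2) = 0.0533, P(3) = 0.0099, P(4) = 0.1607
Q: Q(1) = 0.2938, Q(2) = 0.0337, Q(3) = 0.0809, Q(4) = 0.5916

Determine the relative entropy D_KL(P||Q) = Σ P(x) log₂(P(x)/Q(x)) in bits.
0.7907 bits

D_KL(P||Q) = Σ P(x) log₂(P(x)/Q(x))

Computing term by term:
  P(1)·log₂(P(1)/Q(1)) = 0.7761·log₂(0.7761/0.2938) = 1.08763
  P(2)·log₂(P(2)/Q(2)) = 0.0533·log₂(0.0533/0.0337) = 0.03525
  P(3)·log₂(P(3)/Q(3)) = 0.0099·log₂(0.0099/0.0809) = -0.03000
  P(4)·log₂(P(4)/Q(4)) = 0.1607·log₂(0.1607/0.5916) = -0.30216

D_KL(P||Q) = 1.08763 + 0.03525 - 0.03000 - 0.30216 = 0.79072 ≈ 0.7907 bits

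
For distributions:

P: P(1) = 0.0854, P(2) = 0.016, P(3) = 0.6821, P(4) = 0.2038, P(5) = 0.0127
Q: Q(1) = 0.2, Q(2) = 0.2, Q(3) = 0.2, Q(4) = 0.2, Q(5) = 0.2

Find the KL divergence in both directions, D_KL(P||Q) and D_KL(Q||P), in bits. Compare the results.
D_KL(P||Q) = 0.9992 bits, D_KL(Q||P) = 1.4103 bits. D_KL(Q||P) is larger than D_KL(P||Q) by 0.4111 bits; the two directions differ.

D_KL(P||Q) = Σ P(x) log₂(P(x)/Q(x))

Computing term by term:
  P(1)·log₂(P(1)/Q(1)) = 0.0854·log₂(0.0854/0.2) = -0.10484
  P(2)·log₂(P(2)/Q(2)) = 0.016·log₂(0.016/0.2) = -0.05830
  P(3)·log₂(P(3)/Q(3)) = 0.6821·log₂(0.6821/0.2) = 1.20731
  P(4)·log₂(P(4)/Q(4)) = 0.2038·log₂(0.2038/0.2) = 0.00553
  P(5)·log₂(P(5)/Q(5)) = 0.0127·log₂(0.0127/0.2) = -0.05051

D_KL(P||Q) = -0.10484 - 0.05830 + 1.20731 + 0.00553 - 0.05051 = 0.99919 ≈ 0.9992 bits

D_KL(Q||P) = Σ Q(x) log₂(Q(x)/P(x))

Computing term by term:
  Q(1)·log₂(Q(1)/P(1)) = 0.2·log₂(0.2/0.0854) = 0.24554
  Q(2)·log₂(Q(2)/P(2)) = 0.2·log₂(0.2/0.016) = 0.72877
  Q(3)·log₂(Q(3)/P(3)) = 0.2·log₂(0.2/0.6821) = -0.35400
  Q(4)·log₂(Q(4)/P(4)) = 0.2·log₂(0.2/0.2038) = -0.00543
  Q(5)·log₂(Q(5)/P(5)) = 0.2·log₂(0.2/0.0127) = 0.79542

D_KL(Q||P) = 0.24554 + 0.72877 - 0.35400 - 0.00543 + 0.79542 = 1.41030 ≈ 1.4103 bits

These are NOT equal (difference: 0.4111 bits). KL divergence is asymmetric: D_KL(P||Q) ≠ D_KL(Q||P) in general.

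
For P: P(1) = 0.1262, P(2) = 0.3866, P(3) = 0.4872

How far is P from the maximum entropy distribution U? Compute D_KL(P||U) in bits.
0.1726 bits

U(i) = 1/3 for all i

D_KL(P||U) = Σ P(x) log₂(P(x) / (1/3))
           = Σ P(x) log₂(P(x)) + log₂(3)
           = log₂(3) - H(P)

H(P) = -Σ P(x) log₂(P(x)):
  -P(1)·log₂(P(1)) = -(0.1262)·log₂(0.1262) = 0.37686
  -P(2)·log₂(P(2)) = -(0.3866)·log₂(0.3866) = 0.53006
  -P(3)·log₂(P(3)) = -(0.4872)·log₂(0.4872) = 0.50543
H(P) = 0.37686 + 0.53006 + 0.50543 = 1.41235 bits

log₂(3) = 1.58496 bits

D_KL(P||U) = 1.58496 - 1.41235 = 0.17261 ≈ 0.1726 bits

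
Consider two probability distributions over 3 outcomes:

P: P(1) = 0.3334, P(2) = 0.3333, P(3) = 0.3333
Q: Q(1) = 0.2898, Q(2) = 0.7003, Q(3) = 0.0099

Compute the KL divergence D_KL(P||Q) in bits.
1.4013 bits

D_KL(P||Q) = Σ P(x) log₂(P(x)/Q(x))

Computing term by term:
  P(1)·log₂(P(1)/Q(1)) = 0.3334·log₂(0.3334/0.2898) = 0.06741
  P(2)·log₂(P(2)/Q(2)) = 0.3333·log₂(0.3333/0.7003) = -0.35701
  P(3)·log₂(P(3)/Q(3)) = 0.3333·log₂(0.3333/0.0099) = 1.69091

D_KL(P||Q) = 0.06741 - 0.35701 + 1.69091 = 1.40131 ≈ 1.4013 bits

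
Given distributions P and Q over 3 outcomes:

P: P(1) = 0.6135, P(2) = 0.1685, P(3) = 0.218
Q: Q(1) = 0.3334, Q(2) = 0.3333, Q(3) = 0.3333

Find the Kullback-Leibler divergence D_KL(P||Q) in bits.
0.2404 bits

D_KL(P||Q) = Σ P(x) log₂(P(x)/Q(x))

Computing term by term:
  P(1)·log₂(P(1)/Q(1)) = 0.6135·log₂(0.6135/0.3334) = 0.53976
  P(2)·log₂(P(2)/Q(2)) = 0.1685·log₂(0.1685/0.3333) = -0.16582
  P(3)·log₂(P(3)/Q(3)) = 0.218·log₂(0.218/0.3333) = -0.13352

D_KL(P||Q) = 0.53976 - 0.16582 - 0.13352 = 0.24042 ≈ 0.2404 bits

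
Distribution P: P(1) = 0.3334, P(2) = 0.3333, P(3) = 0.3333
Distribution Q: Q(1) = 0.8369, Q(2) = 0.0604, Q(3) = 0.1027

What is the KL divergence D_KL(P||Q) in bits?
0.9447 bits

D_KL(P||Q) = Σ P(x) log₂(P(x)/Q(x))

Computing term by term:
  P(1)·log₂(P(1)/Q(1)) = 0.3334·log₂(0.3334/0.8369) = -0.44269
  P(2)·log₂(P(2)/Q(2)) = 0.3333·log₂(0.3333/0.0604) = 0.82132
  P(3)·log₂(P(3)/Q(3)) = 0.3333·log₂(0.3333/0.1027) = 0.56607

D_KL(P||Q) = -0.44269 + 0.82132 + 0.56607 = 0.94470 ≈ 0.9447 bits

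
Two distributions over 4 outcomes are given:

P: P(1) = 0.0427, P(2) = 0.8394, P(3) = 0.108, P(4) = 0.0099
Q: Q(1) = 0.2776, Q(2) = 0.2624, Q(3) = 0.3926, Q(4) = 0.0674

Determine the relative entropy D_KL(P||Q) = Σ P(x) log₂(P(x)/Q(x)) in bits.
1.0644 bits

D_KL(P||Q) = Σ P(x) log₂(P(x)/Q(x))

Computing term by term:
  P(1)·log₂(P(1)/Q(1)) = 0.0427·log₂(0.0427/0.2776) = -0.11532
  P(2)·log₂(P(2)/Q(2)) = 0.8394·log₂(0.8394/0.2624) = 1.40817
  P(3)·log₂(P(3)/Q(3)) = 0.108·log₂(0.108/0.3926) = -0.20110
  P(4)·log₂(P(4)/Q(4)) = 0.0099·log₂(0.0099/0.0674) = -0.02740

D_KL(P||Q) = -0.11532 + 1.40817 - 0.20110 - 0.02740 = 1.06435 ≈ 1.0644 bits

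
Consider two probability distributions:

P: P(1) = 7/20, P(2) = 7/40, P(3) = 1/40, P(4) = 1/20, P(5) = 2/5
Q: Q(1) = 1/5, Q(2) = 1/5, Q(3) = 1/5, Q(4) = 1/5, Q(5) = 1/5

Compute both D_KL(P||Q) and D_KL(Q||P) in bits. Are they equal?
D_KL(P||Q) = 0.4739 bits, D_KL(Q||P) = 0.6771 bits. No, they are not equal.

D_KL(P||Q) = Σ P(x) log₂(P(x)/Q(x))

Computing term by term:
  P(1)·log₂(P(1)/Q(1)) = (7/20)·log₂((7/20)/(1/5)) = 0.28257
  P(2)·log₂(P(2)/Q(2)) = (7/40)·log₂((7/40)/(1/5)) = -0.03371
  P(3)·log₂(P(3)/Q(3)) = (1/40)·log₂((1/40)/(1/5)) = -0.07500
  P(4)·log₂(P(4)/Q(4)) = (1/20)·log₂((1/20)/(1/5)) = -0.10000
  P(5)·log₂(P(5)/Q(5)) = (2/5)·log₂((2/5)/(1/5)) = 0.40000

D_KL(P||Q) = 0.28257 - 0.03371 - 0.07500 - 0.10000 + 0.40000 = 0.47386 ≈ 0.4739 bits

D_KL(Q||P) = Σ Q(x) log₂(Q(x)/P(x))

Computing term by term:
  Q(1)·log₂(Q(1)/P(1)) = (1/5)·log₂((1/5)/(7/20)) = -0.16147
  Q(2)·log₂(Q(2)/P(2)) = (1/5)·log₂((1/5)/(7/40)) = 0.03853
  Q(3)·log₂(Q(3)/P(3)) = (1/5)·log₂((1/5)/(1/40)) = 0.60000
  Q(4)·log₂(Q(4)/P(4)) = (1/5)·log₂((1/5)/(1/20)) = 0.40000
  Q(5)·log₂(Q(5)/P(5)) = (1/5)·log₂((1/5)/(2/5)) = -0.20000

D_KL(Q||P) = -0.16147 + 0.03853 + 0.60000 + 0.40000 - 0.20000 = 0.67706 ≈ 0.6771 bits

These are NOT equal (difference: 0.2032 bits). KL divergence is asymmetric: D_KL(P||Q) ≠ D_KL(Q||P) in general.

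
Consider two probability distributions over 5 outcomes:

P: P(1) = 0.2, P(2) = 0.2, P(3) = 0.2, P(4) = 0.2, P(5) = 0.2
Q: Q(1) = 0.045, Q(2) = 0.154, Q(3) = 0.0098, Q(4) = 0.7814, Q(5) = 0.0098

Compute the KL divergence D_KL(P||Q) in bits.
1.8530 bits

D_KL(P||Q) = Σ P(x) log₂(P(x)/Q(x))

Computing term by term:
  P(1)·log₂(P(1)/Q(1)) = 0.2·log₂(0.2/0.045) = 0.43040
  P(2)·log₂(P(2)/Q(2)) = 0.2·log₂(0.2/0.154) = 0.07541
  P(3)·log₂(P(3)/Q(3)) = 0.2·log₂(0.2/0.0098) = 0.87021
  P(4)·log₂(P(4)/Q(4)) = 0.2·log₂(0.2/0.7814) = -0.39321
  P(5)·log₂(P(5)/Q(5)) = 0.2·log₂(0.2/0.0098) = 0.87021

D_KL(P||Q) = 0.43040 + 0.07541 + 0.87021 - 0.39321 + 0.87021 = 1.85302 ≈ 1.8530 bits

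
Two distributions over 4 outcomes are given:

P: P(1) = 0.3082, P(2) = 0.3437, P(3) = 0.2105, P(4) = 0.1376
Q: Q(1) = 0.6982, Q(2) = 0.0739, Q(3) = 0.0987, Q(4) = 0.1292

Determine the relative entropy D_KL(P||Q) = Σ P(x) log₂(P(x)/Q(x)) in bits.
0.6411 bits

D_KL(P||Q) = Σ P(x) log₂(P(x)/Q(x))

Computing term by term:
  P(1)·log₂(P(1)/Q(1)) = 0.3082·log₂(0.3082/0.6982) = -0.36361
  P(2)·log₂(P(2)/Q(2)) = 0.3437·log₂(0.3437/0.0739) = 0.76216
  P(3)·log₂(P(3)/Q(3)) = 0.2105·log₂(0.2105/0.0987) = 0.23001
  P(4)·log₂(P(4)/Q(4)) = 0.1376·log₂(0.1376/0.1292) = 0.01250

D_KL(P||Q) = -0.36361 + 0.76216 + 0.23001 + 0.01250 = 0.64106 ≈ 0.6411 bits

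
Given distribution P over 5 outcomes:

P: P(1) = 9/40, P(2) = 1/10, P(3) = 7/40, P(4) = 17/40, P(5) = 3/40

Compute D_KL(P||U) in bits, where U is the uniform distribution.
0.2606 bits

U(i) = 1/5 for all i

D_KL(P||U) = Σ P(x) log₂(P(x) / (1/5))
           = Σ P(x) log₂(P(x)) + log₂(5)
           = log₂(5) - H(P)

H(P) = -Σ P(x) log₂(P(x)):
  -P(1)·log₂(P(1)) = -(9/40)·log₂(9/40) = 0.48420
  -P(2)·log₂(P(2)) = -(1/10)·log₂(1/10) = 0.33219
  -P(3)·log₂(P(3)) = -(7/40)·log₂(7/40) = 0.44005
  -P(4)·log₂(P(4)) = -(17/40)·log₂(17/40) = 0.52465
  -P(5)·log₂(P(5)) = -(3/40)·log₂(3/40) = 0.28027
H(P) = 0.48420 + 0.33219 + 0.44005 + 0.52465 + 0.28027 = 2.06136 bits

log₂(5) = 2.32193 bits

D_KL(P||U) = 2.32193 - 2.06136 = 0.26057 ≈ 0.2606 bits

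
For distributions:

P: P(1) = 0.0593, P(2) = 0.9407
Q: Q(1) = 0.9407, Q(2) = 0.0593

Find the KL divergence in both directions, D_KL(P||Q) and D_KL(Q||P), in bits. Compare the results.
D_KL(P||Q) = 3.5147 bits, D_KL(Q||P) = 3.5147 bits. The two directions give exactly the same value for this pair.

D_KL(P||Q) = Σ P(x) log₂(P(x)/Q(x))

Computing term by term:
  P(1)·log₂(P(1)/Q(1)) = 0.0593·log₂(0.0593/0.9407) = -0.23647
  P(2)·log₂(P(2)/Q(2)) = 0.9407·log₂(0.9407/0.0593) = 3.75116

D_KL(P||Q) = -0.23647 + 3.75116 = 3.51469 ≈ 3.5147 bits

D_KL(Q||P) = Σ Q(x) log₂(Q(x)/P(x))

Computing term by term:
  Q(1)·log₂(Q(1)/P(1)) = 0.9407·log₂(0.9407/0.0593) = 3.75116
  Q(2)·log₂(Q(2)/P(2)) = 0.0593·log₂(0.0593/0.9407) = -0.23647

D_KL(Q||P) = 3.75116 - 0.23647 = 3.51469 ≈ 3.5147 bits

These ARE equal here. Q is P with outcomes relabeled (Q(1) = P(2), Q(2) = P(1)) by a relabeling that is its own inverse, so the two sums contain exactly the same terms in a different order. This is a special case — KL divergence is not symmetric in general: D_KL(P||Q) ≠ D_KL(Q||P) for most P, Q.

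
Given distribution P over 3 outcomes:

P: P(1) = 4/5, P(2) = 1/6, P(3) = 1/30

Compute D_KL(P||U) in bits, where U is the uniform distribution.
0.7330 bits

U(i) = 1/3 for all i

D_KL(P||U) = Σ P(x) log₂(P(x) / (1/3))
           = Σ P(x) log₂(P(x)) + log₂(3)
           = log₂(3) - H(P)

H(P) = -Σ P(x) log₂(P(x)):
  -P(1)·log₂(P(1)) = -(4/5)·log₂(4/5) = 0.25754
  -P(2)·log₂(P(2)) = -(1/6)·log₂(1/6) = 0.43083
  -P(3)·log₂(P(3)) = -(1/30)·log₂(1/30) = 0.16356
H(P) = 0.25754 + 0.43083 + 0.16356 = 0.85193 bits

log₂(3) = 1.58496 bits

D_KL(P||U) = 1.58496 - 0.85193 = 0.73303 ≈ 0.7330 bits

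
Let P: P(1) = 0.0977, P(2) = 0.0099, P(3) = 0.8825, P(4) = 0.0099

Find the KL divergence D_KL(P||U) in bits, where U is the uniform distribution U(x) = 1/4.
1.3812 bits

U(i) = 1/4 for all i

D_KL(P||U) = Σ P(x) log₂(P(x) / (1/4))
           = Σ P(x) log₂(P(x)) + log₂(4)
           = log₂(4) - H(P)

H(P) = -Σ P(x) log₂(P(x)):
  -P(1)·log₂(P(1)) = -(0.0977)·log₂(0.0977) = 0.32783
  -P(2)·log₂(P(2)) = -(0.0099)·log₂(0.0099) = 0.06592
  -P(3)·log₂(P(3)) = -(0.8825)·log₂(0.8825) = 0.15914
  -P(4)·log₂(P(4)) = -(0.0099)·log₂(0.0099) = 0.06592
H(P) = 0.32783 + 0.06592 + 0.15914 + 0.06592 = 0.61881 bits

log₂(4) = 2.00000 bits

D_KL(P||U) = 2.00000 - 0.61881 = 1.38119 ≈ 1.3812 bits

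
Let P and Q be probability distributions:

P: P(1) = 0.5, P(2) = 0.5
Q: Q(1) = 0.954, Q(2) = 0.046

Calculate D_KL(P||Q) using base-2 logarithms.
1.2551 bits

D_KL(P||Q) = Σ P(x) log₂(P(x)/Q(x))

Computing term by term:
  P(1)·log₂(P(1)/Q(1)) = 0.5·log₂(0.5/0.954) = -0.46603
  P(2)·log₂(P(2)/Q(2)) = 0.5·log₂(0.5/0.046) = 1.72111

D_KL(P||Q) = -0.46603 + 1.72111 = 1.25508 ≈ 1.2551 bits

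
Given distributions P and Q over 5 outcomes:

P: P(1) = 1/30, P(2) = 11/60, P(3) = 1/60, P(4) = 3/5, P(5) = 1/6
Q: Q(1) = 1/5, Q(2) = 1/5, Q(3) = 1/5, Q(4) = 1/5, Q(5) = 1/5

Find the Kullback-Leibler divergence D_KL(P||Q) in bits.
0.7382 bits

D_KL(P||Q) = Σ P(x) log₂(P(x)/Q(x))

Computing term by term:
  P(1)·log₂(P(1)/Q(1)) = (1/30)·log₂((1/30)/(1/5)) = -0.08617
  P(2)·log₂(P(2)/Q(2)) = (11/60)·log₂((11/60)/(1/5)) = -0.02301
  P(3)·log₂(P(3)/Q(3)) = (1/60)·log₂((1/60)/(1/5)) = -0.05975
  P(4)·log₂(P(4)/Q(4)) = (3/5)·log₂((3/5)/(1/5)) = 0.95098
  P(5)·log₂(P(5)/Q(5)) = (1/6)·log₂((1/6)/(1/5)) = -0.04384

D_KL(P||Q) = -0.08617 - 0.02301 - 0.05975 + 0.95098 - 0.04384 = 0.73821 ≈ 0.7382 bits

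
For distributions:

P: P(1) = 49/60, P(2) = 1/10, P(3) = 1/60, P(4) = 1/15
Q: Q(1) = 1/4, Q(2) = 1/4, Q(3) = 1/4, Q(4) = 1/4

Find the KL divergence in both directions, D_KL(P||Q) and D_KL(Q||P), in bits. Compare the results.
D_KL(P||Q) = 1.0703 bits, D_KL(Q||P) = 1.3570 bits. D_KL(Q||P) is larger than D_KL(P||Q) by 0.2867 bits; the two directions differ.

D_KL(P||Q) = Σ P(x) log₂(P(x)/Q(x))

Computing term by term:
  P(1)·log₂(P(1)/Q(1)) = (49/60)·log₂((49/60)/(1/4)) = 1.39472
  P(2)·log₂(P(2)/Q(2)) = (1/10)·log₂((1/10)/(1/4)) = -0.13219
  P(3)·log₂(P(3)/Q(3)) = (1/60)·log₂((1/60)/(1/4)) = -0.06511
  P(4)·log₂(P(4)/Q(4)) = (1/15)·log₂((1/15)/(1/4)) = -0.12713

D_KL(P||Q) = 1.39472 - 0.13219 - 0.06511 - 0.12713 = 1.07029 ≈ 1.0703 bits

D_KL(Q||P) = Σ Q(x) log₂(Q(x)/P(x))

Computing term by term:
  Q(1)·log₂(Q(1)/P(1)) = (1/4)·log₂((1/4)/(49/60)) = -0.42695
  Q(2)·log₂(Q(2)/P(2)) = (1/4)·log₂((1/4)/(1/10)) = 0.33048
  Q(3)·log₂(Q(3)/P(3)) = (1/4)·log₂((1/4)/(1/60)) = 0.97672
  Q(4)·log₂(Q(4)/P(4)) = (1/4)·log₂((1/4)/(1/15)) = 0.47672

D_KL(Q||P) = -0.42695 + 0.33048 + 0.97672 + 0.47672 = 1.35697 ≈ 1.3570 bits

These are NOT equal (difference: 0.2867 bits). KL divergence is asymmetric: D_KL(P||Q) ≠ D_KL(Q||P) in general.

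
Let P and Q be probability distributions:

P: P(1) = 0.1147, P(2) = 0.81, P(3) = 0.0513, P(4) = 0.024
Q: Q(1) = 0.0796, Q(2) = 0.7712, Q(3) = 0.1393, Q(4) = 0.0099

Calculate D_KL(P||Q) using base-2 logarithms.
0.0745 bits

D_KL(P||Q) = Σ P(x) log₂(P(x)/Q(x))

Computing term by term:
  P(1)·log₂(P(1)/Q(1)) = 0.1147·log₂(0.1147/0.0796) = 0.06045
  P(2)·log₂(P(2)/Q(2)) = 0.81·log₂(0.81/0.7712) = 0.05736
  P(3)·log₂(P(3)/Q(3)) = 0.0513·log₂(0.0513/0.1393) = -0.07393
  P(4)·log₂(P(4)/Q(4)) = 0.024·log₂(0.024/0.0099) = 0.03066

D_KL(P||Q) = 0.06045 + 0.05736 - 0.07393 + 0.03066 = 0.07454 ≈ 0.0745 bits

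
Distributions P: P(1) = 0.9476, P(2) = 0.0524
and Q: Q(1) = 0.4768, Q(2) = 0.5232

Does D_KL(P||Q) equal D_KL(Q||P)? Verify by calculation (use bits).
D_KL(P||Q) = 0.7650 bits, D_KL(Q||P) = 1.2644 bits. No — D_KL(P||Q) ≠ D_KL(Q||P) for this pair.

D_KL(P||Q) = Σ P(x) log₂(P(x)/Q(x))

Computing term by term:
  P(1)·log₂(P(1)/Q(1)) = 0.9476·log₂(0.9476/0.4768) = 0.93897
  P(2)·log₂(P(2)/Q(2)) = 0.0524·log₂(0.0524/0.5232) = -0.17395

D_KL(P||Q) = 0.93897 - 0.17395 = 0.76502 ≈ 0.7650 bits

D_KL(Q||P) = Σ Q(x) log₂(Q(x)/P(x))

Computing term by term:
  Q(1)·log₂(Q(1)/P(1)) = 0.4768·log₂(0.4768/0.9476) = -0.47246
  Q(2)·log₂(Q(2)/P(2)) = 0.5232·log₂(0.5232/0.0524) = 1.73688

D_KL(Q||P) = -0.47246 + 1.73688 = 1.26442 ≈ 1.2644 bits

These are NOT equal (difference: 0.4994 bits). KL divergence is asymmetric: D_KL(P||Q) ≠ D_KL(Q||P) in general.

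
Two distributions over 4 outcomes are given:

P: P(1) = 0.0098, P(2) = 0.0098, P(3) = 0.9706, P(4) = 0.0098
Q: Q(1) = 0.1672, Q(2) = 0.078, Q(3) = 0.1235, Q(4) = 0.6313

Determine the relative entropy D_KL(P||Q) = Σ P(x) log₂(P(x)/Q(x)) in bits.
2.7586 bits

D_KL(P||Q) = Σ P(x) log₂(P(x)/Q(x))

Computing term by term:
  P(1)·log₂(P(1)/Q(1)) = 0.0098·log₂(0.0098/0.1672) = -0.04011
  P(2)·log₂(P(2)/Q(2)) = 0.0098·log₂(0.0098/0.078) = -0.02933
  P(3)·log₂(P(3)/Q(3)) = 0.9706·log₂(0.9706/0.1235) = 2.88692
  P(4)·log₂(P(4)/Q(4)) = 0.0098·log₂(0.0098/0.6313) = -0.05889

D_KL(P||Q) = -0.04011 - 0.02933 + 2.88692 - 0.05889 = 2.75859 ≈ 2.7586 bits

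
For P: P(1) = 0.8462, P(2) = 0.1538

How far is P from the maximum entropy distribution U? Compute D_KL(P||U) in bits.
0.3807 bits

U(i) = 1/2 for all i

D_KL(P||U) = Σ P(x) log₂(P(x) / (1/2))
           = Σ P(x) log₂(P(x)) + log₂(2)
           = log₂(2) - H(P)

H(P) = -Σ P(x) log₂(P(x)):
  -P(1)·log₂(P(1)) = -(0.8462)·log₂(0.8462) = 0.20387
  -P(2)·log₂(P(2)) = -(0.1538)·log₂(0.1538) = 0.41539
H(P) = 0.20387 + 0.41539 = 0.61926 bits

log₂(2) = 1.00000 bits

D_KL(P||U) = 1.00000 - 0.61926 = 0.38074 ≈ 0.3807 bits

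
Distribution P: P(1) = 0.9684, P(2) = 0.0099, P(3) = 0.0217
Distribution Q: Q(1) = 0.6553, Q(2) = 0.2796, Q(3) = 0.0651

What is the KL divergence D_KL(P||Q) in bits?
0.4635 bits

D_KL(P||Q) = Σ P(x) log₂(P(x)/Q(x))

Computing term by term:
  P(1)·log₂(P(1)/Q(1)) = 0.9684·log₂(0.9684/0.6553) = 0.54564
  P(2)·log₂(P(2)/Q(2)) = 0.0099·log₂(0.0099/0.2796) = -0.04772
  P(3)·log₂(P(3)/Q(3)) = 0.0217·log₂(0.0217/0.0651) = -0.03439

D_KL(P||Q) = 0.54564 - 0.04772 - 0.03439 = 0.46353 ≈ 0.4635 bits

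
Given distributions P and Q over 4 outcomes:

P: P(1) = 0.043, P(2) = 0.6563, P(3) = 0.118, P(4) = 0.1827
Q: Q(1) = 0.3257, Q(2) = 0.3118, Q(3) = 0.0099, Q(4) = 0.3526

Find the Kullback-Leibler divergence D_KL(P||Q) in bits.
0.8277 bits

D_KL(P||Q) = Σ P(x) log₂(P(x)/Q(x))

Computing term by term:
  P(1)·log₂(P(1)/Q(1)) = 0.043·log₂(0.043/0.3257) = -0.12561
  P(2)·log₂(P(2)/Q(2)) = 0.6563·log₂(0.6563/0.3118) = 0.70469
  P(3)·log₂(P(3)/Q(3)) = 0.118·log₂(0.118/0.0099) = 0.42188
  P(4)·log₂(P(4)/Q(4)) = 0.1827·log₂(0.1827/0.3526) = -0.17330

D_KL(P||Q) = -0.12561 + 0.70469 + 0.42188 - 0.17330 = 0.82766 ≈ 0.8277 bits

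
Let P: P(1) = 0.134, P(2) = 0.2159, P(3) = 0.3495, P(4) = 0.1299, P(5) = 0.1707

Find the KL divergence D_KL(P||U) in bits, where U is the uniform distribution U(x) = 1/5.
0.1080 bits

U(i) = 1/5 for all i

D_KL(P||U) = Σ P(x) log₂(P(x) / (1/5))
           = Σ P(x) log₂(P(x)) + log₂(5)
           = log₂(5) - H(P)

H(P) = -Σ P(x) log₂(P(x)):
  -P(1)·log₂(P(1)) = -(0.134)·log₂(0.134) = 0.38856
  -P(2)·log₂(P(2)) = -(0.2159)·log₂(0.2159) = 0.47748
  -P(3)·log₂(P(3)) = -(0.3495)·log₂(0.3495) = 0.53006
  -P(4)·log₂(P(4)) = -(0.1299)·log₂(0.1299) = 0.38249
  -P(5)·log₂(P(5)) = -(0.1707)·log₂(0.1707) = 0.43536
H(P) = 0.38856 + 0.47748 + 0.53006 + 0.38249 + 0.43536 = 2.21395 bits

log₂(5) = 2.32193 bits

D_KL(P||U) = 2.32193 - 2.21395 = 0.10798 ≈ 0.1080 bits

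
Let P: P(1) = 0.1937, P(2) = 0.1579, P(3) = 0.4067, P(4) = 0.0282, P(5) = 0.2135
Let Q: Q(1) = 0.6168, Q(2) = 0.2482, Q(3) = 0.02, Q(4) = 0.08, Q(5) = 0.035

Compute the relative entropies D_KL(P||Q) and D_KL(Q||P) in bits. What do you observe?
D_KL(P||Q) = 1.8553 bits, D_KL(Q||P) = 1.1347 bits. The two directions give different values (D_KL(P||Q) exceeds D_KL(Q||P) by 0.7206 bits): KL divergence is asymmetric.

D_KL(P||Q) = Σ P(x) log₂(P(x)/Q(x))

Computing term by term:
  P(1)·log₂(P(1)/Q(1)) = 0.1937·log₂(0.1937/0.6168) = -0.32367
  P(2)·log₂(P(2)/Q(2)) = 0.1579·log₂(0.1579/0.2482) = -0.10303
  P(3)·log₂(P(3)/Q(3)) = 0.4067·log₂(0.4067/0.02) = 1.76747
  P(4)·log₂(P(4)/Q(4)) = 0.0282·log₂(0.0282/0.08) = -0.04242
  P(5)·log₂(P(5)/Q(5)) = 0.2135·log₂(0.2135/0.035) = 0.55698

D_KL(P||Q) = -0.32367 - 0.10303 + 1.76747 - 0.04242 + 0.55698 = 1.85533 ≈ 1.8553 bits

D_KL(Q||P) = Σ Q(x) log₂(Q(x)/P(x))

Computing term by term:
  Q(1)·log₂(Q(1)/P(1)) = 0.6168·log₂(0.6168/0.1937) = 1.03066
  Q(2)·log₂(Q(2)/P(2)) = 0.2482·log₂(0.2482/0.1579) = 0.16195
  Q(3)·log₂(Q(3)/P(3)) = 0.02·log₂(0.02/0.4067) = -0.08692
  Q(4)·log₂(Q(4)/P(4)) = 0.08·log₂(0.08/0.0282) = 0.12034
  Q(5)·log₂(Q(5)/P(5)) = 0.035·log₂(0.035/0.2135) = -0.09131

D_KL(Q||P) = 1.03066 + 0.16195 - 0.08692 + 0.12034 - 0.09131 = 1.13472 ≈ 1.1347 bits

These are NOT equal (difference: 0.7206 bits). KL divergence is asymmetric: D_KL(P||Q) ≠ D_KL(Q||P) in general.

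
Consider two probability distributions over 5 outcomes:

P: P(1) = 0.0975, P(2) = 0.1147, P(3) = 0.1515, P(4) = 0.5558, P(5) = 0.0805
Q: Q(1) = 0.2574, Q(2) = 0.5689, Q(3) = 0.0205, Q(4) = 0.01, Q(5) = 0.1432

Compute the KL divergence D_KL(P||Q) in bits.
3.1904 bits

D_KL(P||Q) = Σ P(x) log₂(P(x)/Q(x))

Computing term by term:
  P(1)·log₂(P(1)/Q(1)) = 0.0975·log₂(0.0975/0.2574) = -0.13655
  P(2)·log₂(P(2)/Q(2)) = 0.1147·log₂(0.1147/0.5689) = -0.26499
  P(3)·log₂(P(3)/Q(3)) = 0.1515·log₂(0.1515/0.0205) = 0.43717
  P(4)·log₂(P(4)/Q(4)) = 0.5558·log₂(0.5558/0.01) = 3.22169
  P(5)·log₂(P(5)/Q(5)) = 0.0805·log₂(0.0805/0.1432) = -0.06689

D_KL(P||Q) = -0.13655 - 0.26499 + 0.43717 + 3.22169 - 0.06689 = 3.19043 ≈ 3.1904 bits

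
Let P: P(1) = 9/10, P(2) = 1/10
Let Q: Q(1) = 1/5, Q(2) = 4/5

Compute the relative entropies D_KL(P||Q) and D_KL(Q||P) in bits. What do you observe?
D_KL(P||Q) = 1.6529 bits, D_KL(Q||P) = 1.9660 bits. The two directions give different values (D_KL(Q||P) exceeds D_KL(P||Q) by 0.3131 bits): KL divergence is asymmetric.

D_KL(P||Q) = Σ P(x) log₂(P(x)/Q(x))

Computing term by term:
  P(1)·log₂(P(1)/Q(1)) = (9/10)·log₂((9/10)/(1/5)) = 1.95293
  P(2)·log₂(P(2)/Q(2)) = (1/10)·log₂((1/10)/(4/5)) = -0.30000

D_KL(P||Q) = 1.95293 - 0.30000 = 1.65293 ≈ 1.6529 bits

D_KL(Q||P) = Σ Q(x) log₂(Q(x)/P(x))

Computing term by term:
  Q(1)·log₂(Q(1)/P(1)) = (1/5)·log₂((1/5)/(9/10)) = -0.43399
  Q(2)·log₂(Q(2)/P(2)) = (4/5)·log₂((4/5)/(1/10)) = 2.40000

D_KL(Q||P) = -0.43399 + 2.40000 = 1.96601 ≈ 1.9660 bits

These are NOT equal (difference: 0.3131 bits). KL divergence is asymmetric: D_KL(P||Q) ≠ D_KL(Q||P) in general.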